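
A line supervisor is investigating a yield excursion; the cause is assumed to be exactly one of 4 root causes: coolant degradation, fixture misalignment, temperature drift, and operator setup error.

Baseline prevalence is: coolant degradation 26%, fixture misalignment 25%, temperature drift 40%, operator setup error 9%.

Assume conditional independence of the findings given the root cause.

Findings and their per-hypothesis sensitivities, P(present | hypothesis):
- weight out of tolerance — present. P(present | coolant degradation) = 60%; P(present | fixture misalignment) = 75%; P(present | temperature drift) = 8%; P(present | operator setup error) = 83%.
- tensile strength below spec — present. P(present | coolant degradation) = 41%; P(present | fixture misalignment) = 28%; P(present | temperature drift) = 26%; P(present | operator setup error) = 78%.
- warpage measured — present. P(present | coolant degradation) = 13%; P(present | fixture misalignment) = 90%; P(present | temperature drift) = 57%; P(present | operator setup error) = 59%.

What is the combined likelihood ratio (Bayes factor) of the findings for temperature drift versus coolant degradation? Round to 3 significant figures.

0.371

Joint likelihood of the evidence pattern under each hypothesis:
  temperature drift: 0.08 × 0.26 × 0.57 = 0.011856
  coolant degradation: 0.60 × 0.41 × 0.13 = 0.03198
Bayes factor = 0.011856 / 0.03198 ≈ 0.371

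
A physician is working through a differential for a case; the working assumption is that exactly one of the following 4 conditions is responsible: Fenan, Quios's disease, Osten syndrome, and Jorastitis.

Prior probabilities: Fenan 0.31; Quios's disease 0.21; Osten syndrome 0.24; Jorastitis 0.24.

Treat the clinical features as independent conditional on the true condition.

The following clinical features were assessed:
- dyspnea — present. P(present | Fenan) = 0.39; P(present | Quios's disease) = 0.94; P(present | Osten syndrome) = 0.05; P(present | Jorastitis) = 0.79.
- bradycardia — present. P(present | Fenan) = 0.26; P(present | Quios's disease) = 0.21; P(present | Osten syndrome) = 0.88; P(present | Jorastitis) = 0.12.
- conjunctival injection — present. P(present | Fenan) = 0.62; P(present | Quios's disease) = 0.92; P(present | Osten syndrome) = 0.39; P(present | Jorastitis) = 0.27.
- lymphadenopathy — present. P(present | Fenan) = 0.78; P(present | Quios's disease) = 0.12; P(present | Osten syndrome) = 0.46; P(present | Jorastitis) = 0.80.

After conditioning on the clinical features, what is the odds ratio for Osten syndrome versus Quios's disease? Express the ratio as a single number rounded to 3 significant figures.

0.414

The normalizing constant cancels in an odds ratio, so compute prior × likelihood for the two hypotheses only:
  Osten syndrome: 0.24 × 0.05 × 0.88 × 0.39 × 0.46 = 0.0018945
  Quios's disease: 0.21 × 0.94 × 0.21 × 0.92 × 0.12 = 0.0045765
Odds(Osten syndrome : Quios's disease) = 0.0018945 / 0.0045765 ≈ 0.414.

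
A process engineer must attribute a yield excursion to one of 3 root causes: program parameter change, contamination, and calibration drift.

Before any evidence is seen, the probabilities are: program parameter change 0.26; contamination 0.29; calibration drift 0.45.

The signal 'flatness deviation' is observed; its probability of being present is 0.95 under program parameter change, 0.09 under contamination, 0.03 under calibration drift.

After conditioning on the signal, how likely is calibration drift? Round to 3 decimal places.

By Bayes' rule, the unnormalized weight for each hypothesis is prior × likelihood:
  program parameter change: 0.26 × 0.95 = 0.247
  contamination: 0.29 × 0.09 = 0.0261
  calibration drift: 0.45 × 0.03 = 0.0135
Marginal likelihood of the evidence = 0.2866.
P(calibration drift | evidence) = 0.0135 / 0.2866 ≈ 0.047.

0.047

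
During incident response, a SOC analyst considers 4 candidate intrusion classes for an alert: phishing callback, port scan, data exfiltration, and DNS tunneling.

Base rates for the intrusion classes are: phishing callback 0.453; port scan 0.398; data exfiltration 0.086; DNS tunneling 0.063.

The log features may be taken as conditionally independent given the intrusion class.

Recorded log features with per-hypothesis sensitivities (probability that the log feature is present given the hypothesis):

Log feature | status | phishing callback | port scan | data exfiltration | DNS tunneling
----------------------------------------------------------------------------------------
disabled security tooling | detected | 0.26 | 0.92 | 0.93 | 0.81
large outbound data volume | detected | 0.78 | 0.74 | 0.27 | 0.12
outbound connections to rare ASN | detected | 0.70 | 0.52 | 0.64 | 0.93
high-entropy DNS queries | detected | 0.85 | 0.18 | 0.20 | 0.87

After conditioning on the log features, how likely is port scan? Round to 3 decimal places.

0.289

Multiply each prior by the joint likelihood of the log feature pattern:
  phishing callback: 0.453 × 0.26 × 0.78 × 0.70 × 0.85 = 0.054662
  port scan: 0.398 × 0.92 × 0.74 × 0.52 × 0.18 = 0.025362
  data exfiltration: 0.086 × 0.93 × 0.27 × 0.64 × 0.20 = 0.0027641
  DNS tunneling: 0.063 × 0.81 × 0.12 × 0.93 × 0.87 = 0.0049546
Normalizing constant Z = 0.054662 + 0.025362 + 0.0027641 + 0.0049546 = 0.087742.
P(port scan | evidence) = 0.025362 / 0.087742 ≈ 0.289.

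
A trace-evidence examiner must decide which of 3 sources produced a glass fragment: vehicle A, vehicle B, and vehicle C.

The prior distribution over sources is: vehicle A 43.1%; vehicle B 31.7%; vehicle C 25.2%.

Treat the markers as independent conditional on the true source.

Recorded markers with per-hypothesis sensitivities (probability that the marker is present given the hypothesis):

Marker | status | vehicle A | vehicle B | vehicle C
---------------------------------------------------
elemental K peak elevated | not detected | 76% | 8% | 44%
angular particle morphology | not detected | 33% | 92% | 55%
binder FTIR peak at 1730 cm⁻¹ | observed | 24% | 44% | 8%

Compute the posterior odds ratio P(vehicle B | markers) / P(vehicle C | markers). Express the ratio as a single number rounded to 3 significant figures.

2.02

Unnormalized posterior weight (prior times the marker likelihoods) for each of the two hypotheses (using 1 − P(present | H) for each absent marker):
  vehicle B: 0.317 × (1 − 0.08) × (1 − 0.92) × 0.44 = 0.010266
  vehicle C: 0.252 × (1 − 0.44) × (1 − 0.55) × 0.08 = 0.0050803
Odds(vehicle B : vehicle C) = 0.010266 / 0.0050803 ≈ 2.02.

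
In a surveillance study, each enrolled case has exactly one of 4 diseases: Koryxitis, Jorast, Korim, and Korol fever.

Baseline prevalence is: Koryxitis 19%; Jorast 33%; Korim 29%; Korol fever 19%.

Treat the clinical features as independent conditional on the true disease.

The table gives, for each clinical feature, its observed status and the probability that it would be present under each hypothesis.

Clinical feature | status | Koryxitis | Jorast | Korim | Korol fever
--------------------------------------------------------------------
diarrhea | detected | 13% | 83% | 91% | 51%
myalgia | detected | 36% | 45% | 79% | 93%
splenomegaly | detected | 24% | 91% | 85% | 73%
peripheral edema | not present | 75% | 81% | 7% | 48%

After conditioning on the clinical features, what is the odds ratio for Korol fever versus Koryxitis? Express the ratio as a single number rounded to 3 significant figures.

Unnormalized posterior weight (prior times the clinical feature likelihoods) for each of the two hypotheses (using 1 − P(present | H) for each absent clinical feature):
  Korol fever: 0.19 × 0.51 × 0.93 × 0.73 × (1 − 0.48) = 0.034208
  Koryxitis: 0.19 × 0.13 × 0.36 × 0.24 × (1 − 0.75) = 0.00053352
Odds(Korol fever : Koryxitis) = 0.034208 / 0.00053352 ≈ 64.1.

64.1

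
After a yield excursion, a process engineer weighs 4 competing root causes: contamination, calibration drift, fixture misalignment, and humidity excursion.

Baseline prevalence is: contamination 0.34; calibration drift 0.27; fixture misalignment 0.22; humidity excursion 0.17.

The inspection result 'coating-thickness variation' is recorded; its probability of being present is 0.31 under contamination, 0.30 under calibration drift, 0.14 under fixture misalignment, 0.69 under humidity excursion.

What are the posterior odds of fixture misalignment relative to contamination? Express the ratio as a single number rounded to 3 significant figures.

0.292

The normalizing constant cancels in an odds ratio, so compute prior × likelihood for the two hypotheses only:
  fixture misalignment: 0.22 × 0.14 = 0.0308
  contamination: 0.34 × 0.31 = 0.1054
Odds(fixture misalignment : contamination) = 0.0308 / 0.1054 ≈ 0.292.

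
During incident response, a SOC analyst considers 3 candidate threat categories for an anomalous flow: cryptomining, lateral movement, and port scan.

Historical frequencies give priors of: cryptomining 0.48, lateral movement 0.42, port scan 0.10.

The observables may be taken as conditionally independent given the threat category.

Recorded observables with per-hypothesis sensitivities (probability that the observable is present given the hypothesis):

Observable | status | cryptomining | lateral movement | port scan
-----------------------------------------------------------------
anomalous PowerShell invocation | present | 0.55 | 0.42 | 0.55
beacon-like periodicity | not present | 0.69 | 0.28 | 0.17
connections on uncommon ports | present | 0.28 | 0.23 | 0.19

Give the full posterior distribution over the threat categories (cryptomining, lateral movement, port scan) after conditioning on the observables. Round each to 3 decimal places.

Multiply each prior by the joint likelihood of the observable pattern (using 1 − P(present | H) for each absent observable):
  cryptomining: 0.48 × 0.55 × (1 − 0.69) × 0.28 = 0.022915
  lateral movement: 0.42 × 0.42 × (1 − 0.28) × 0.23 = 0.029212
  port scan: 0.10 × 0.55 × (1 − 0.17) × 0.19 = 0.0086735
Normalizing constant Z = 0.022915 + 0.029212 + 0.0086735 = 0.060801.
P(cryptomining | evidence) = 0.022915 / 0.060801 ≈ 0.377
P(lateral movement | evidence) = 0.029212 / 0.060801 ≈ 0.480
P(port scan | evidence) = 0.0086735 / 0.060801 ≈ 0.143

0.377, 0.480, 0.143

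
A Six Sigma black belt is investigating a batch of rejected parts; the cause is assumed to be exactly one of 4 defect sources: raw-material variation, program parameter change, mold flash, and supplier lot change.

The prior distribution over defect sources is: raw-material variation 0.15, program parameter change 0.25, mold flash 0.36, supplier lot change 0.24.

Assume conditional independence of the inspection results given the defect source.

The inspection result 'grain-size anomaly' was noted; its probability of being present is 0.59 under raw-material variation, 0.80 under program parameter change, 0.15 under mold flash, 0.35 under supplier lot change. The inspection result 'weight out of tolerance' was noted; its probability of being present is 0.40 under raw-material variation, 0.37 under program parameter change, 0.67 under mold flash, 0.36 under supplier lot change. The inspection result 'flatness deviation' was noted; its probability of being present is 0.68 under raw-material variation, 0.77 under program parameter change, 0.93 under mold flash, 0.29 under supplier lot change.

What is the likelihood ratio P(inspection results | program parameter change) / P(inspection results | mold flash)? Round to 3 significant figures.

Take the product of per-inspection result likelihoods under each hypothesis, then divide.
  program parameter change: 0.80 × 0.37 × 0.77 = 0.22792
  mold flash: 0.15 × 0.67 × 0.93 = 0.093465
Bayes factor = 0.22792 / 0.093465 ≈ 2.44

2.44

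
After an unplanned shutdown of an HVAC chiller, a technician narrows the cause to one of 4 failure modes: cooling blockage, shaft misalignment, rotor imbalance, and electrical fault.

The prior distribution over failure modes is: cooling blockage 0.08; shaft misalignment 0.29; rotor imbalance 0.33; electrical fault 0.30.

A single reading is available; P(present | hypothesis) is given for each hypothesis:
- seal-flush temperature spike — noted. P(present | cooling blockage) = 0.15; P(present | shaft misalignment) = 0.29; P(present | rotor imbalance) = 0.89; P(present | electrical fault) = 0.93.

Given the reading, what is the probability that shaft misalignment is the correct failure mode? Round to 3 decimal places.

0.126

Multiply each prior by the likelihood of the reading:
  cooling blockage: 0.08 × 0.15 = 0.012
  shaft misalignment: 0.29 × 0.29 = 0.0841
  rotor imbalance: 0.33 × 0.89 = 0.2937
  electrical fault: 0.30 × 0.93 = 0.279
The unnormalized weights sum to 0.6688.
P(shaft misalignment | evidence) = 0.0841 / 0.6688 ≈ 0.126.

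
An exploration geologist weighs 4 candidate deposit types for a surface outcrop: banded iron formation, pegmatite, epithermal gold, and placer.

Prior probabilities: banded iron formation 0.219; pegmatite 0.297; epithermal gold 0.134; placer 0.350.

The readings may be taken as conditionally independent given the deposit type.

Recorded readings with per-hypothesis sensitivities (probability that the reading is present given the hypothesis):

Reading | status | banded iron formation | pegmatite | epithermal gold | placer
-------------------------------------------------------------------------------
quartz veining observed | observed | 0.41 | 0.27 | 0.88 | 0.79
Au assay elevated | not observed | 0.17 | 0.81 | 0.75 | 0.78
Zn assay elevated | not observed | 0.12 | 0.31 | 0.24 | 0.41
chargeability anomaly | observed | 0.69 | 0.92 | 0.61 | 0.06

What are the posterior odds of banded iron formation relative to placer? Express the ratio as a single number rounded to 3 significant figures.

The normalizing constant cancels in an odds ratio, so compute prior × likelihood for the two hypotheses only (using 1 − P(present | H) for each absent reading):
  banded iron formation: 0.219 × 0.41 × (1 − 0.17) × (1 − 0.12) × 0.69 = 0.045252
  placer: 0.350 × 0.79 × (1 − 0.78) × (1 − 0.41) × 0.06 = 0.0021534
Posterior odds = 0.045252 / 0.0021534 ≈ 21.0.

21.0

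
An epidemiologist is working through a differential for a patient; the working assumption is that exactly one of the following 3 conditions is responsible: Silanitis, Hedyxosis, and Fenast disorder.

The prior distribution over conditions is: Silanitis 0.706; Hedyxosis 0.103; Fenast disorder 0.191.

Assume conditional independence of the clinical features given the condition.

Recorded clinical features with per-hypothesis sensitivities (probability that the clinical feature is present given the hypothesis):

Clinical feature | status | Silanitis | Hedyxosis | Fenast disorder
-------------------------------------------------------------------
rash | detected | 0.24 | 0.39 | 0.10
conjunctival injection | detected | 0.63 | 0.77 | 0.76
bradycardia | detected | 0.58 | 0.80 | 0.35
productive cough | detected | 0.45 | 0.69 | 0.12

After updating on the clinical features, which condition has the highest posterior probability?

For each hypothesis, the unnormalized posterior weight is prior × product of the clinical feature likelihoods:
  Silanitis: 0.706 × 0.24 × 0.63 × 0.58 × 0.45 = 0.027861
  Hedyxosis: 0.103 × 0.39 × 0.77 × 0.80 × 0.69 = 0.017074
  Fenast disorder: 0.191 × 0.10 × 0.76 × 0.35 × 0.12 = 0.00060967
The unnormalized weights sum to 0.045545.
P(Silanitis | evidence) ≈ 0.027861 / 0.045545 ≈ 0.612
P(Hedyxosis | evidence) ≈ 0.017074 / 0.045545 ≈ 0.375
P(Fenast disorder | evidence) ≈ 0.00060967 / 0.045545 ≈ 0.013
The largest is 0.612, so Silanitis is most probable.

Silanitis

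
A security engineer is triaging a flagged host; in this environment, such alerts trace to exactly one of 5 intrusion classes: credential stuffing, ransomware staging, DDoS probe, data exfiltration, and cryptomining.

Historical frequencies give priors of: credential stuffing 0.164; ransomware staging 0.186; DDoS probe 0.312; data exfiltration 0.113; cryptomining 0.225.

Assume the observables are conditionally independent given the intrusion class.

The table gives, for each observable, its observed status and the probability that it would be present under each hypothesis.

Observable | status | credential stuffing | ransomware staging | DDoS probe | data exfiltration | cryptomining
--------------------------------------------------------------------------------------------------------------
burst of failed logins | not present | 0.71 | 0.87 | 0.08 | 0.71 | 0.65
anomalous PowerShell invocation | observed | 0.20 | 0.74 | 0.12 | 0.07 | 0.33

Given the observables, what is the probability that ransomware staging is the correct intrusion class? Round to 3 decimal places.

0.199

Multiply each prior by the joint likelihood of the observable pattern (using 1 − P(present | H) for each absent observable):
  credential stuffing: 0.164 × (1 − 0.71) × 0.20 = 0.009512
  ransomware staging: 0.186 × (1 − 0.87) × 0.74 = 0.017893
  DDoS probe: 0.312 × (1 − 0.08) × 0.12 = 0.034445
  data exfiltration: 0.113 × (1 − 0.71) × 0.07 = 0.0022939
  cryptomining: 0.225 × (1 − 0.65) × 0.33 = 0.025988
Marginal likelihood of the evidence = 0.090131.
P(ransomware staging | evidence) = 0.017893 / 0.090131 ≈ 0.199.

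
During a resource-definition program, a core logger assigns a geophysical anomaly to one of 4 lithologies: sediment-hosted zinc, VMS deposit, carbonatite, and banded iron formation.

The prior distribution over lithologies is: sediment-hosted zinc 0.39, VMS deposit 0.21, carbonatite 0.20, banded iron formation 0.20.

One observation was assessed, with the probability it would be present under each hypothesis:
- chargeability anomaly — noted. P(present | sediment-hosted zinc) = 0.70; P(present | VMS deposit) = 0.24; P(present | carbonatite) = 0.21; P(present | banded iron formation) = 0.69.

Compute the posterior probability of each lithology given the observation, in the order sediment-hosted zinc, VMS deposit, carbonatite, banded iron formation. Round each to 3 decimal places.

0.542, 0.100, 0.083, 0.274

Multiply each prior by the likelihood of the observation:
  sediment-hosted zinc: 0.39 × 0.70 = 0.273
  VMS deposit: 0.21 × 0.24 = 0.0504
  carbonatite: 0.20 × 0.21 = 0.042
  banded iron formation: 0.20 × 0.69 = 0.138
The unnormalized weights sum to 0.5034.
P(sediment-hosted zinc | evidence) = 0.273 / 0.5034 ≈ 0.542
P(VMS deposit | evidence) = 0.0504 / 0.5034 ≈ 0.100
P(carbonatite | evidence) = 0.042 / 0.5034 ≈ 0.083
P(banded iron formation | evidence) = 0.138 / 0.5034 ≈ 0.274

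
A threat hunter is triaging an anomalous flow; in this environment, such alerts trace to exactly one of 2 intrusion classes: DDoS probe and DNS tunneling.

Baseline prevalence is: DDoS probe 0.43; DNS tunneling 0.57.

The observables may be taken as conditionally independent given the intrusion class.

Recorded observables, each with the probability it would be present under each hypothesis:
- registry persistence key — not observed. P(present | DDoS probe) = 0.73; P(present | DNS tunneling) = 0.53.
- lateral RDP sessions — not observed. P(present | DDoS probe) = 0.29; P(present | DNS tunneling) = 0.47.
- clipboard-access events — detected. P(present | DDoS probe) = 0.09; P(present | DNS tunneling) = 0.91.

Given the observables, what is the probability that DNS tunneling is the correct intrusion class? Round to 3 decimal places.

Multiply each prior by the joint likelihood of the observable pattern (using 1 − P(present | H) for each absent observable):
  DDoS probe: 0.43 × (1 − 0.73) × (1 − 0.29) × 0.09 = 0.0074188
  DNS tunneling: 0.57 × (1 − 0.53) × (1 − 0.47) × 0.91 = 0.12921
Marginal likelihood of the evidence = 0.13663.
P(DNS tunneling | evidence) = 0.12921 / 0.13663 ≈ 0.946.

0.946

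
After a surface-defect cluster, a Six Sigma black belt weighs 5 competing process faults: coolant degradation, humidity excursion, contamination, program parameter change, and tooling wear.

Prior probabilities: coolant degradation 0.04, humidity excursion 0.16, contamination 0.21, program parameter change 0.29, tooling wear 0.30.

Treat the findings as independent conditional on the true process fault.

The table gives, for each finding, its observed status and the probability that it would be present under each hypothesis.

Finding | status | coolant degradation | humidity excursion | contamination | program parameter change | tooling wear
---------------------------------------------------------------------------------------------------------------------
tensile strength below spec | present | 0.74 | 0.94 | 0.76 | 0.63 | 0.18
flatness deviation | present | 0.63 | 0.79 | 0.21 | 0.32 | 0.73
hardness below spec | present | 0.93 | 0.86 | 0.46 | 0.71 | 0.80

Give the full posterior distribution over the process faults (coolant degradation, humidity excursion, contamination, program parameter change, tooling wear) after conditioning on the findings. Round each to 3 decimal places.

0.083, 0.491, 0.074, 0.200, 0.152

By Bayes' rule with conditional independence, the unnormalized weight for each hypothesis is prior × ∏ likelihoods:
  coolant degradation: 0.04 × 0.74 × 0.63 × 0.93 = 0.017343
  humidity excursion: 0.16 × 0.94 × 0.79 × 0.86 = 0.10218
  contamination: 0.21 × 0.76 × 0.21 × 0.46 = 0.015417
  program parameter change: 0.29 × 0.63 × 0.32 × 0.71 = 0.041509
  tooling wear: 0.30 × 0.18 × 0.73 × 0.80 = 0.031536
Normalizing constant Z = 0.017343 + 0.10218 + 0.015417 + 0.041509 + 0.031536 = 0.20799.
P(coolant degradation | evidence) = 0.017343 / 0.20799 ≈ 0.083
P(humidity excursion | evidence) = 0.10218 / 0.20799 ≈ 0.491
P(contamination | evidence) = 0.015417 / 0.20799 ≈ 0.074
P(program parameter change | evidence) = 0.041509 / 0.20799 ≈ 0.200
P(tooling wear | evidence) = 0.031536 / 0.20799 ≈ 0.152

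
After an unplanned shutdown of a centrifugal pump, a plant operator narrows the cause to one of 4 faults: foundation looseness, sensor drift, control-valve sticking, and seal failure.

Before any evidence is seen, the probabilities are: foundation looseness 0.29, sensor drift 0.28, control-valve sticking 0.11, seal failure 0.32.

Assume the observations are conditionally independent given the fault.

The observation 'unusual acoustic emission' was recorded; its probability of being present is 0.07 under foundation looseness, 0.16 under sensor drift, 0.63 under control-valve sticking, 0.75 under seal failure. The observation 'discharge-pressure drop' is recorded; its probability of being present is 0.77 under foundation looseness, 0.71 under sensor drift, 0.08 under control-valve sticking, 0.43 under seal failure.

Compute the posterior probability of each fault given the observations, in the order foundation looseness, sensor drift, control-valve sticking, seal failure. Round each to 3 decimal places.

0.100, 0.204, 0.035, 0.661

For each hypothesis, the unnormalized posterior weight is prior × product of the observation likelihoods:
  foundation looseness: 0.29 × 0.07 × 0.77 = 0.015631
  sensor drift: 0.28 × 0.16 × 0.71 = 0.031808
  control-valve sticking: 0.11 × 0.63 × 0.08 = 0.005544
  seal failure: 0.32 × 0.75 × 0.43 = 0.1032
Normalizing constant Z = 0.015631 + 0.031808 + 0.005544 + 0.1032 = 0.15618.
P(foundation looseness | evidence) = 0.015631 / 0.15618 ≈ 0.100
P(sensor drift | evidence) = 0.031808 / 0.15618 ≈ 0.204
P(control-valve sticking | evidence) = 0.005544 / 0.15618 ≈ 0.035
P(seal failure | evidence) = 0.1032 / 0.15618 ≈ 0.661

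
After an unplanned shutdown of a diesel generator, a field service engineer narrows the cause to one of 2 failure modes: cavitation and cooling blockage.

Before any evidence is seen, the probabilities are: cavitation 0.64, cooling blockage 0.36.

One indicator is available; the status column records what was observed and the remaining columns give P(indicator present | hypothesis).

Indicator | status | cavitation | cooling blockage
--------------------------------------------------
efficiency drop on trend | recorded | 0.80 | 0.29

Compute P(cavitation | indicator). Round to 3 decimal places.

0.831

By Bayes' rule, the unnormalized weight for each hypothesis is prior × likelihood:
  cavitation: 0.64 × 0.80 = 0.512
  cooling blockage: 0.36 × 0.29 = 0.1044
Marginal likelihood of the evidence = 0.6164.
P(cavitation | evidence) = 0.512 / 0.6164 ≈ 0.831.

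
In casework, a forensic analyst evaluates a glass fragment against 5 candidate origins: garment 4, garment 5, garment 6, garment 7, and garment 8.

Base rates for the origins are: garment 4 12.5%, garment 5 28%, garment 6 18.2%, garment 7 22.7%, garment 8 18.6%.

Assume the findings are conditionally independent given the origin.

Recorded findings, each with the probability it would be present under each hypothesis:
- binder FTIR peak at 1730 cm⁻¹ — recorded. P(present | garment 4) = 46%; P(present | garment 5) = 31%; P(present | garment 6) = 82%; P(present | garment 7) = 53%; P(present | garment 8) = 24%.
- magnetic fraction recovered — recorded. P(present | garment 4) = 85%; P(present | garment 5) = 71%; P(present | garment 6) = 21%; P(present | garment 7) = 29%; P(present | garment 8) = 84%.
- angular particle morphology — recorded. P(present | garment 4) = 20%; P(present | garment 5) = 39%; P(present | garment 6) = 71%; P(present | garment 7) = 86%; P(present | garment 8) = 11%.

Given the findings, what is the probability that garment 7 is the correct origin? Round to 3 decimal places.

By Bayes' rule with conditional independence, the unnormalized weight for each hypothesis is prior × ∏ likelihoods:
  garment 4: 0.125 × 0.46 × 0.85 × 0.20 = 0.009775
  garment 5: 0.280 × 0.31 × 0.71 × 0.39 = 0.024035
  garment 6: 0.182 × 0.82 × 0.21 × 0.71 = 0.022252
  garment 7: 0.227 × 0.53 × 0.29 × 0.86 = 0.030005
  garment 8: 0.186 × 0.24 × 0.84 × 0.11 = 0.0041247
Normalizing constant Z = 0.009775 + 0.024035 + 0.022252 + 0.030005 + 0.0041247 = 0.090192.
P(garment 7 | evidence) = 0.030005 / 0.090192 ≈ 0.333.

0.333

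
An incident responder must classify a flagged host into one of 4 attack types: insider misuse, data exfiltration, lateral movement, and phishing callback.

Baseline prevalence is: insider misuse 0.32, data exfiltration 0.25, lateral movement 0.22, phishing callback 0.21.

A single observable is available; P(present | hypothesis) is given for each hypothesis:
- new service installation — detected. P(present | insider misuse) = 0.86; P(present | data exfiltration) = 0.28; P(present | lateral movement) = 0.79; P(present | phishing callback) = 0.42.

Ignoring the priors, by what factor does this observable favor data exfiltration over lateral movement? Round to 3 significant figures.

0.354

Likelihood of this observable under each hypothesis:
  data exfiltration: 0.28
  lateral movement: 0.79
Bayes factor = 0.28 / 0.79 ≈ 0.354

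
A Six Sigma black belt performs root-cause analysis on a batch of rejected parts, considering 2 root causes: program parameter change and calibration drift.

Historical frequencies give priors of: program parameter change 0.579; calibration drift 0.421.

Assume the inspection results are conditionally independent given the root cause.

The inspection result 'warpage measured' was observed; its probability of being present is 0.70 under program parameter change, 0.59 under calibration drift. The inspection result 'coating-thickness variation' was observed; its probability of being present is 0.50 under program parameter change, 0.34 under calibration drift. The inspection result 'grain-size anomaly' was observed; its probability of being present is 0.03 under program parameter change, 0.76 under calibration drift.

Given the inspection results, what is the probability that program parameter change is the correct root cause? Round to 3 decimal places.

0.087

Multiply each prior by the joint likelihood of the inspection result pattern:
  program parameter change: 0.579 × 0.70 × 0.50 × 0.03 = 0.0060795
  calibration drift: 0.421 × 0.59 × 0.34 × 0.76 = 0.064184
The unnormalized weights sum to 0.070263.
P(program parameter change | evidence) = 0.0060795 / 0.070263 ≈ 0.087.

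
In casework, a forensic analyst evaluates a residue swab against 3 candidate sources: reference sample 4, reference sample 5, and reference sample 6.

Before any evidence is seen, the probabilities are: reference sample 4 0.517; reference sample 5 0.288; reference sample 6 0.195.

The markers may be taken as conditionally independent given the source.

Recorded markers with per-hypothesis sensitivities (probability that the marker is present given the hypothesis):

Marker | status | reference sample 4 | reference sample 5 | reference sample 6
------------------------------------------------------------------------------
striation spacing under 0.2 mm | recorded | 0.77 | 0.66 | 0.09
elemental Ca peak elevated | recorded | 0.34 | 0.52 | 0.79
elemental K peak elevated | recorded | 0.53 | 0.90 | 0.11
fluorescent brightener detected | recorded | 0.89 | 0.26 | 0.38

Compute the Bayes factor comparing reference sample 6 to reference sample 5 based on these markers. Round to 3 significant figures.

Joint likelihood of the marker pattern under each hypothesis:
  reference sample 6: 0.09 × 0.79 × 0.11 × 0.38 = 0.002972
  reference sample 5: 0.66 × 0.52 × 0.90 × 0.26 = 0.080309
Bayes factor = 0.002972 / 0.080309 ≈ 0.0370

0.0370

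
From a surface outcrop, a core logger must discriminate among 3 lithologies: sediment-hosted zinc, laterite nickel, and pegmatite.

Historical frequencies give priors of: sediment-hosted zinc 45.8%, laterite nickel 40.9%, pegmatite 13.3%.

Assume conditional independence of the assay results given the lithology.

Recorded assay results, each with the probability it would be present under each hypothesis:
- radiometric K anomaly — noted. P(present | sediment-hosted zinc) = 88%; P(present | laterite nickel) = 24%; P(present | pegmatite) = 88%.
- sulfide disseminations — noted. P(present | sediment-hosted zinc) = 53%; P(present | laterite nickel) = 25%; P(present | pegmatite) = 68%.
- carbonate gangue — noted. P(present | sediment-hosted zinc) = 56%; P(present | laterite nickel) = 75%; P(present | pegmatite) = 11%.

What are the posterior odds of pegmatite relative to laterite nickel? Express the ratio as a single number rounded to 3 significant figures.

Unnormalized posterior weight (prior times the assay result likelihoods) for each of the two hypotheses:
  pegmatite: 0.133 × 0.88 × 0.68 × 0.11 = 0.0087546
  laterite nickel: 0.409 × 0.24 × 0.25 × 0.75 = 0.018405
Odds(pegmatite : laterite nickel) = 0.0087546 / 0.018405 ≈ 0.476.

0.476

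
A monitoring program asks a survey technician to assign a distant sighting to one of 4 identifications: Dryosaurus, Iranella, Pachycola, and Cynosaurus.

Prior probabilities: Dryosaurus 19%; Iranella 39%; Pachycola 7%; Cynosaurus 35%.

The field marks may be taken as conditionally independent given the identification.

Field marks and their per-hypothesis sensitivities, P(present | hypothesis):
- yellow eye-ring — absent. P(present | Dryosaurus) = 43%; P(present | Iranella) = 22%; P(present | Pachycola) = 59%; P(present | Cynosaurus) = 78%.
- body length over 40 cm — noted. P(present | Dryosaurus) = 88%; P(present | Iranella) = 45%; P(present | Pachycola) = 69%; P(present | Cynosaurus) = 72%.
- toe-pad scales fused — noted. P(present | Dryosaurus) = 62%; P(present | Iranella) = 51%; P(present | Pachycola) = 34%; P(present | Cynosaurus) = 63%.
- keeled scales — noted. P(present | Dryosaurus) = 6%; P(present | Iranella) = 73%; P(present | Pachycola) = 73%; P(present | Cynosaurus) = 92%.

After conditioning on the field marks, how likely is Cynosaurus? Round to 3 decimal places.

0.351

By Bayes' rule with conditional independence, the unnormalized weight for each hypothesis is prior × ∏ likelihoods (using 1 − P(present | H) for each absent field mark):
  Dryosaurus: 0.19 × (1 − 0.43) × 0.88 × 0.62 × 0.06 = 0.0035453
  Iranella: 0.39 × (1 − 0.22) × 0.45 × 0.51 × 0.73 = 0.050964
  Pachycola: 0.07 × (1 − 0.59) × 0.69 × 0.34 × 0.73 = 0.0049151
  Cynosaurus: 0.35 × (1 − 0.78) × 0.72 × 0.63 × 0.92 = 0.032133
Marginal likelihood of the evidence = 0.091558.
P(Cynosaurus | evidence) = 0.032133 / 0.091558 ≈ 0.351.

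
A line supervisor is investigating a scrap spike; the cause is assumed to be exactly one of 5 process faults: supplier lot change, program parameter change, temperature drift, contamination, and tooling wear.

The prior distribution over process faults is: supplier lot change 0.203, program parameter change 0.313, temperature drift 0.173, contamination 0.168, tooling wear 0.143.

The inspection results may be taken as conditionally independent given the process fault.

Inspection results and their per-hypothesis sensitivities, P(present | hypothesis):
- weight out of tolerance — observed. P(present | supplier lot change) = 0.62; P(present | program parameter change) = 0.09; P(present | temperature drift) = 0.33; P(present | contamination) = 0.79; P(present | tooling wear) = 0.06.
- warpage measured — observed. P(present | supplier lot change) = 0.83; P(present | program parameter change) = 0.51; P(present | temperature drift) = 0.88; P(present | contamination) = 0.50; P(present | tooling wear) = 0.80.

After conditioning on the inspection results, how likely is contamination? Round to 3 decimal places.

For each hypothesis, the unnormalized posterior weight is prior × product of the inspection result likelihoods:
  supplier lot change: 0.203 × 0.62 × 0.83 = 0.10446
  program parameter change: 0.313 × 0.09 × 0.51 = 0.014367
  temperature drift: 0.173 × 0.33 × 0.88 = 0.050239
  contamination: 0.168 × 0.79 × 0.50 = 0.06636
  tooling wear: 0.143 × 0.06 × 0.80 = 0.006864
The unnormalized weights sum to 0.24229.
P(contamination | evidence) = 0.06636 / 0.24229 ≈ 0.274.

0.274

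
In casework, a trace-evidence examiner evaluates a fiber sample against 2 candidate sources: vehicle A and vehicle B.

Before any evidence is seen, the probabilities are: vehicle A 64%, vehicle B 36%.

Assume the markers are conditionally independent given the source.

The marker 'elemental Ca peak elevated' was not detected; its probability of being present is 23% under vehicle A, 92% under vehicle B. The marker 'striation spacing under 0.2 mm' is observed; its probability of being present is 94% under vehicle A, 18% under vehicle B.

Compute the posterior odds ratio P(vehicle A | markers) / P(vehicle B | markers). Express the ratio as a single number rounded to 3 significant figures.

89.4

Posterior odds equal prior odds times the likelihood ratio; only the two competing hypotheses matter (using 1 − P(present | H) for each absent marker).
  vehicle A: 0.64 × (1 − 0.23) × 0.94 = 0.46323
  vehicle B: 0.36 × (1 − 0.92) × 0.18 = 0.005184
Posterior odds = 0.46323 / 0.005184 ≈ 89.4.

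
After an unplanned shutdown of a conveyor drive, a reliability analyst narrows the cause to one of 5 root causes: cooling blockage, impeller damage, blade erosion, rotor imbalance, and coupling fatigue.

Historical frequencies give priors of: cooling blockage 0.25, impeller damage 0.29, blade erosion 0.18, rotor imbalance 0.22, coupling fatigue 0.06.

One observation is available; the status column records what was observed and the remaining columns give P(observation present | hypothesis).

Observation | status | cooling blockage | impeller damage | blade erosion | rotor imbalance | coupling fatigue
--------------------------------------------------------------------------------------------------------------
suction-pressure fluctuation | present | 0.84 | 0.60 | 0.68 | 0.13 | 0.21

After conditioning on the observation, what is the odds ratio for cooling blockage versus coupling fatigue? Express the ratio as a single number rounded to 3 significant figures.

The normalizing constant cancels in an odds ratio, so compute prior × likelihood for the two hypotheses only:
  cooling blockage: 0.25 × 0.84 = 0.21
  coupling fatigue: 0.06 × 0.21 = 0.0126
Posterior odds = 0.21 / 0.0126 ≈ 16.7.

16.7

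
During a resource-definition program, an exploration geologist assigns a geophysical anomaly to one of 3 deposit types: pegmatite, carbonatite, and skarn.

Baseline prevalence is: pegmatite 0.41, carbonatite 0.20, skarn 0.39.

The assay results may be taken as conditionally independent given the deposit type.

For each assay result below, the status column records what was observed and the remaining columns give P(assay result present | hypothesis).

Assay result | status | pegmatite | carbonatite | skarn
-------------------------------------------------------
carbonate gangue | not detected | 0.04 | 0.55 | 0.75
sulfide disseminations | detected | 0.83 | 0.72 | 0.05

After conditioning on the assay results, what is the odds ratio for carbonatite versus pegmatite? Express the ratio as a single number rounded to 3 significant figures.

The normalizing constant cancels in an odds ratio, so compute prior × likelihood for the two hypotheses only (using 1 − P(present | H) for each absent assay result):
  carbonatite: 0.20 × (1 − 0.55) × 0.72 = 0.0648
  pegmatite: 0.41 × (1 − 0.04) × 0.83 = 0.32669
Odds(carbonatite : pegmatite) = 0.0648 / 0.32669 ≈ 0.198.

0.198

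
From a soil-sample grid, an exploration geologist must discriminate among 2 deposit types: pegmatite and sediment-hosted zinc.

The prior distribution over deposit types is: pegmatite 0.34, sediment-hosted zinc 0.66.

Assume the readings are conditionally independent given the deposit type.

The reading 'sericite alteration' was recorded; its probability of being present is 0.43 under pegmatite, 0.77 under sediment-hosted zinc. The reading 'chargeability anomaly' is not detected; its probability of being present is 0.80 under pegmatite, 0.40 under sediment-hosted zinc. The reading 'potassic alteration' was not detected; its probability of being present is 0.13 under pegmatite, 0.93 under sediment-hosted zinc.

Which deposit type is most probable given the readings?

pegmatite

By Bayes' rule with conditional independence, the unnormalized weight for each hypothesis is prior × ∏ likelihoods (using 1 − P(present | H) for each absent reading):
  pegmatite: 0.34 × 0.43 × (1 − 0.80) × (1 − 0.13) = 0.025439
  sediment-hosted zinc: 0.66 × 0.77 × (1 − 0.40) × (1 − 0.93) = 0.021344
Marginal likelihood of the evidence = 0.046783.
P(pegmatite | evidence) ≈ 0.025439 / 0.046783 ≈ 0.544
P(sediment-hosted zinc | evidence) ≈ 0.021344 / 0.046783 ≈ 0.456
The largest is 0.544, so pegmatite is most probable.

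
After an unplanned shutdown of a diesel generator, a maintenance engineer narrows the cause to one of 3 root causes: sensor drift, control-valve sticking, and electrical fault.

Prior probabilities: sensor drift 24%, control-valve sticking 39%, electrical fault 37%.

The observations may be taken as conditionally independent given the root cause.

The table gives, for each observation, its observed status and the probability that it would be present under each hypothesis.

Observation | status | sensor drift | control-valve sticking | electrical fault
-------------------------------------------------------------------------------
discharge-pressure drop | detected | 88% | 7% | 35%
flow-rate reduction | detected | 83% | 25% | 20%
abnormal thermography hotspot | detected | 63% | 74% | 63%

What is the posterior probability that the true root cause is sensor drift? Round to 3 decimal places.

Multiply each prior by the joint likelihood of the evidence pattern:
  sensor drift: 0.24 × 0.88 × 0.83 × 0.63 = 0.11044
  control-valve sticking: 0.39 × 0.07 × 0.25 × 0.74 = 0.0050505
  electrical fault: 0.37 × 0.35 × 0.20 × 0.63 = 0.016317
Marginal likelihood of the evidence = 0.1318.
P(sensor drift | evidence) = 0.11044 / 0.1318 ≈ 0.838.

0.838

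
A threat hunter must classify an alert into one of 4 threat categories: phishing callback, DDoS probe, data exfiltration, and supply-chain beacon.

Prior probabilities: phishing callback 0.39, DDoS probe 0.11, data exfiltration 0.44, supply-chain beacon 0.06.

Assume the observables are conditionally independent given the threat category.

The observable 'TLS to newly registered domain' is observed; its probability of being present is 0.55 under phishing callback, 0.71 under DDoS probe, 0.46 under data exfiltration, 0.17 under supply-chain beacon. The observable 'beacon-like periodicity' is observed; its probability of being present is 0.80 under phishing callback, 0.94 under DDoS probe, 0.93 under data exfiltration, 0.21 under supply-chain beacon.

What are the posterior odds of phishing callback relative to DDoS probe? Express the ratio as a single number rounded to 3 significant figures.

2.34

The normalizing constant cancels in an odds ratio, so compute prior × likelihood for the two hypotheses only:
  phishing callback: 0.39 × 0.55 × 0.80 = 0.1716
  DDoS probe: 0.11 × 0.71 × 0.94 = 0.073414
Odds(phishing callback : DDoS probe) = 0.1716 / 0.073414 ≈ 2.34.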